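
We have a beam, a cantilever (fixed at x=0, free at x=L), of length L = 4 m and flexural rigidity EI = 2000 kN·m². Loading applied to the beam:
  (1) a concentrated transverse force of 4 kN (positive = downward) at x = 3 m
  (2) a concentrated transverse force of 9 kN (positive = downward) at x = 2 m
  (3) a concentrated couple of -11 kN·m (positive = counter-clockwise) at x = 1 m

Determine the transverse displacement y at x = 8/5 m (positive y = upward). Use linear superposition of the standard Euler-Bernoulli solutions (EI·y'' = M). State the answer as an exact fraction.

y(8/5) = -31219/1500000 m

Load 1 — point force P=4 kN at a=3 m (b=L-a=1):
  y_1 = -Px²(3a-x)/(6EI)  [x≤a] = -4·(8/5)²·(3·3-(8/5))/(6·2000) = -296/46875 m
Load 2 — point force P=9 kN at a=2 m (b=L-a=2):
  y_2 = -Px²(3a-x)/(6EI)  [x≤a] = -9·(8/5)²·(3·2-(8/5))/(6·2000) = -132/15625 m
Load 3 — applied couple M₀=-11 kN·m at a=1 m (b=L-a=3):
  y_3 = M₀a(2x-a)/(2EI)  [x>a] = (-11)·1·(2·(8/5)-1)/(2·2000) = -121/20000 m
Superposition: y = Σ y_i = -31219/1500000 m ≈ -0.020813 m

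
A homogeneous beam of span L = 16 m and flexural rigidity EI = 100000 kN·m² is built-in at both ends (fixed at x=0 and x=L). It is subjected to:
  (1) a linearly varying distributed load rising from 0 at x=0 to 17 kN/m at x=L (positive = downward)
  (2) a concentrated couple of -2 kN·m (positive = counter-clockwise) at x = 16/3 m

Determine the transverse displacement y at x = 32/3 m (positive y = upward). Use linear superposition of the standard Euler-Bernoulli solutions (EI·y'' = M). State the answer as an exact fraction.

Load 1 — triangular load w₀=17 kN/m (0→w₀ over full span):
  y_1 = -w₀x²(L-x)²(x+2L)/(120LEI) = -17·(32/3)²·(16-(32/3))²·((32/3)+2·16)/(120·16·100000) = -139264/11390625 m
Load 2 — applied couple M₀=-2 kN·m at a=16/3 m (b=L-a=32/3):
  y_2 = (R_Ax³/6 - M_Ax²/2 - M₀(x-a)²/2)/EI  [x>a] with R_A=-1/6, M_A=0 = ((-1/6)·(32/3)³/6 - 0·(32/3)²/2 - (-2)·((32/3)-(16/3))²/2)/100000 = -8/151875 m
Superposition: y = Σ y_i = -139864/11390625 m ≈ -0.012279 m

y(32/3) = -139864/11390625 m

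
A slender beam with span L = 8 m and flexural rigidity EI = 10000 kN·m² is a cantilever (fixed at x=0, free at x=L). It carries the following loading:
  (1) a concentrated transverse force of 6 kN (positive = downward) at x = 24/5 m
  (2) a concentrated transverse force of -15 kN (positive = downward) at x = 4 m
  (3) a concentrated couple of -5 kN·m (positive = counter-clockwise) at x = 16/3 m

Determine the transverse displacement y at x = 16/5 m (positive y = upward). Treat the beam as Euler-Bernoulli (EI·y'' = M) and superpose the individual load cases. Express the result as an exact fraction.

Load 1 — point force P=6 kN at a=24/5 m (b=L-a=16/5):
  y_1 = -Px²(3a-x)/(6EI)  [x≤a] = -6·(16/5)²·(3·(24/5)-(16/5))/(6·10000) = -896/78125 m
Load 2 — point force P=-15 kN at a=4 m (b=L-a=4):
  y_2 = -Px²(3a-x)/(6EI)  [x≤a] = -(-15)·(16/5)²·(3·4-(16/5))/(6·10000) = 352/15625 m
Load 3 — applied couple M₀=-5 kN·m at a=16/3 m (b=L-a=8/3):
  y_3 = M₀x²/(2EI)  [x≤a] = (-5)·(16/5)²/(2·10000) = -8/3125 m
Superposition: y = Σ y_i = 664/78125 m ≈ 0.008499 m

y(16/5) = 664/78125 m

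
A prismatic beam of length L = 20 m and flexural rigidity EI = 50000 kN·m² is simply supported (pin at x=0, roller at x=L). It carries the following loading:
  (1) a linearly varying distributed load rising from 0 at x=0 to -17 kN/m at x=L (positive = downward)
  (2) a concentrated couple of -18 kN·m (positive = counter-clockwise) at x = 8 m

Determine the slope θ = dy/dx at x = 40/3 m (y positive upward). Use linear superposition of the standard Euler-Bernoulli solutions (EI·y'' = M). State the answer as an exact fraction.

Load 1 — triangular load w₀=-17 kN/m (0→w₀ over full span):
  θ_1 = -w₀(7L⁴-30L²x²+15x⁴)/(360LEI) = -(-17)·(7·20⁴-30·20²·(40/3)²+15·(40/3)⁴)/(360·20·50000) = -1547/60750 rad
Load 2 — applied couple M₀=-18 kN·m at a=8 m (b=L-a=12):
  θ_2 = (M₀x²/(2L)-M₀(x-a)+C₁)/EI  [x>a] with C₁=M₀(3b²-L²)/(6L)=-24/5 = ((-18)·(40/3)²/(2·20)-(-18)·((40/3)-8)+(-24/5))/50000 = 7/31250 rad
Superposition: θ = Σ θ_i = -95837/3796875 rad ≈ -0.025241 rad

θ(40/3) = -95837/3796875 rad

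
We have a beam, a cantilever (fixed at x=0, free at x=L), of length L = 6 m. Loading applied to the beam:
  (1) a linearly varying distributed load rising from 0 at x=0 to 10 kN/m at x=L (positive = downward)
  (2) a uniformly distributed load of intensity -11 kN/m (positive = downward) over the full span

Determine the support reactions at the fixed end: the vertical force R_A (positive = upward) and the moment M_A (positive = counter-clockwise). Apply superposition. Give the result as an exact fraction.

Load 1 — triangular load w₀=10 kN/m (0→w₀ over full span):
  R_A = w₀L/2 = 10·6/2 = 30 kN
  M_A = w₀L²/3 = 10·6²/3 = 120 kN·m
Load 2 — uniform load w=-11 kN/m over full span:
  R_A = wL = (-11)·6 = -66 kN
  M_A = wL²/2 = (-11)·6²/2 = -198 kN·m
Superposition: R_A = -36 kN, M_A = -78 kN·m

R_A = -36 kN, M_A = -78 kN·m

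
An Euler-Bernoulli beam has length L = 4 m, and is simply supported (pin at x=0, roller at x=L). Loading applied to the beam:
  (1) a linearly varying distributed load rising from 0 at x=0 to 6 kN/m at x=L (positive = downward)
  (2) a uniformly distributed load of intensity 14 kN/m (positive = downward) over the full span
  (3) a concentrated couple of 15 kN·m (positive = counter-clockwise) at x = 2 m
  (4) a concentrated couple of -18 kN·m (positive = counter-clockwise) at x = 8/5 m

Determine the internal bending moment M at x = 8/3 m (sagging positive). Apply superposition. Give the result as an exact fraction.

Load 1 — triangular load w₀=6 kN/m (0→w₀ over full span):
  M_1 = w₀Lx/6 - w₀x³/(6L) = 6·4·(8/3)/6 - 6·(8/3)³/(6·4) = 160/27 kN·m
Load 2 — uniform load w=14 kN/m over full span:
  M_2 = wx(L-x)/2 = 14·(8/3)·(4-(8/3))/2 = 224/9 kN·m
Load 3 — applied couple M₀=15 kN·m at a=2 m (b=L-a=2):
  M_3 = M₀x/L - M₀  [x>a] = 15·(8/3)/4 - 15 = -5 kN·m
Load 4 — applied couple M₀=-18 kN·m at a=8/5 m (b=L-a=12/5):
  M_4 = M₀x/L - M₀  [x>a] = (-18)·(8/3)/4 - (-18) = 6 kN·m
Superposition: M = Σ M_i = 859/27 kN·m ≈ 31.814815 kN·m

M(8/3) = 859/27 kN·m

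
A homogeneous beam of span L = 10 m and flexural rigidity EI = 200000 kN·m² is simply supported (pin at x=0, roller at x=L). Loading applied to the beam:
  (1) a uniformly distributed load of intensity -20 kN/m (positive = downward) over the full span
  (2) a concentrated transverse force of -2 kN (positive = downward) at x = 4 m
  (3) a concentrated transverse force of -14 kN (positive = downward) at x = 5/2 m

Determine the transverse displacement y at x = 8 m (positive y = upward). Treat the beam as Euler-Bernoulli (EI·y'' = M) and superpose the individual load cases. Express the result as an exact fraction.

y(8) = 8029/960000 m

Load 1 — uniform load w=-20 kN/m over full span:
  y_1 = -wx(L³-2Lx²+x³)/(24EI) = -(-20)·8·(10³-2·10·8²+8³)/(24·200000) = 29/3750 m
Load 2 — point force P=-2 kN at a=4 m (b=L-a=6):
  y_2 = -Pa(L-x)(2Lx-a²-x²)/(6LEI)  [x>a] = -(-2)·4·(10-8)·(2·10·8-4²-8²)/(6·10·200000) = 1/9375 m
Load 3 — point force P=-14 kN at a=5/2 m (b=L-a=15/2):
  y_3 = -Pa(L-x)(2Lx-a²-x²)/(6LEI)  [x>a] = -(-14)·(5/2)·(10-8)·(2·10·8-(5/2)²-8²)/(6·10·200000) = 2513/4800000 m
Superposition: y = Σ y_i = 8029/960000 m ≈ 0.008364 m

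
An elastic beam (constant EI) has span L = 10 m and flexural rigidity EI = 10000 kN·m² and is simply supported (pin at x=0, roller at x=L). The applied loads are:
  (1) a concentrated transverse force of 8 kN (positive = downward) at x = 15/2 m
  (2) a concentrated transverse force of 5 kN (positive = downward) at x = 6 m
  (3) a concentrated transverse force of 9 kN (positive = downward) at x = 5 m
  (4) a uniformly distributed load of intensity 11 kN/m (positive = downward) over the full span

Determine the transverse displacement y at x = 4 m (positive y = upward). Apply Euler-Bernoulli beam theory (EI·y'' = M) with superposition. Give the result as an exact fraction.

y(4) = -2603/15000 m

Load 1 — point force P=8 kN at a=15/2 m (b=L-a=5/2):
  y_1 = -Pbx(L²-b²-x²)/(6LEI)  [x≤a] = -8·(5/2)·4·(10²-(5/2)²-4²)/(6·10·10000) = -311/30000 m
Load 2 — point force P=5 kN at a=6 m (b=L-a=4):
  y_2 = -Pbx(L²-b²-x²)/(6LEI)  [x≤a] = -5·4·4·(10²-4²-4²)/(6·10·10000) = -17/1875 m
Load 3 — point force P=9 kN at a=5 m (b=L-a=5):
  y_3 = -Pbx(L²-b²-x²)/(6LEI)  [x≤a] = -9·5·4·(10²-5²-4²)/(6·10·10000) = -177/10000 m
Load 4 — uniform load w=11 kN/m over full span:
  y_4 = -wx(L³-2Lx²+x³)/(24EI) = -11·4·(10³-2·10·4²+4³)/(24·10000) = -341/2500 m
Superposition: y = Σ y_i = -2603/15000 m ≈ -0.173533 m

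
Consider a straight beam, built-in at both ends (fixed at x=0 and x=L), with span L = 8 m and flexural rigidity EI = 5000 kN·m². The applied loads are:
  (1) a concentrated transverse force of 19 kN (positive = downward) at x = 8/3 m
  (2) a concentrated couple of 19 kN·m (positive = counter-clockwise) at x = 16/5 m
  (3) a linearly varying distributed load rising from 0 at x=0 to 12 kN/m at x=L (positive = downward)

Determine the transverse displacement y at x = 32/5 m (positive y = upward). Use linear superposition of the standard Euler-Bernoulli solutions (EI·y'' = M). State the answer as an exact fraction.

Load 1 — point force P=19 kN at a=8/3 m (b=L-a=16/3):
  y_1 = -Pa²(L-x)²(3bL-(3b+a)(L-x))/(6L³EI)  [x>a] = -19·(8/3)²·(8-(32/5))²·(3·(16/3)·8-(3·(16/3)+(8/3))·(8-(32/5)))/(6·8³·5000) = -13984/6328125 m
Load 2 — applied couple M₀=19 kN·m at a=16/5 m (b=L-a=24/5):
  y_2 = (R_Ax³/6 - M_Ax²/2 - M₀(x-a)²/2)/EI  [x>a] with R_A=171/50, M_A=57/25 = ((171/50)·(32/5)³/6 - (57/25)·(32/5)²/2 - 19·((32/5)-(16/5))²/2)/5000 = 2128/1953125 m
Load 3 — triangular load w₀=12 kN/m (0→w₀ over full span):
  y_3 = -w₀x²(L-x)²(x+2L)/(120LEI) = -12·(32/5)²·(8-(32/5))²·((32/5)+2·8)/(120·8·5000) = -57344/9765625 m
Superposition: y = Σ y_i = -5531024/791015625 m ≈ -0.006992 m

y(32/5) = -5531024/791015625 m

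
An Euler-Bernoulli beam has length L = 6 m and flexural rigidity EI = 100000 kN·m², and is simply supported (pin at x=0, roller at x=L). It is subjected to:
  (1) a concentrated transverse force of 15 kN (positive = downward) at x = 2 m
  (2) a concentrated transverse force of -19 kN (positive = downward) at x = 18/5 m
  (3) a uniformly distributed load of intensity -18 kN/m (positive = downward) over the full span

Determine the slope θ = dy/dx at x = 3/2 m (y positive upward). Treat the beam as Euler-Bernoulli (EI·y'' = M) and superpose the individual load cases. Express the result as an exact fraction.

θ(3/2) = 357137/300000000 rad

Load 1 — point force P=15 kN at a=2 m (b=L-a=4):
  θ_1 = -Pb(L²-b²-3x²)/(6LEI)  [x≤a] = -15·4·(6²-4²-3·(3/2)²)/(6·6·100000) = -53/240000 rad
Load 2 — point force P=-19 kN at a=18/5 m (b=L-a=12/5):
  θ_2 = -Pb(L²-b²-3x²)/(6LEI)  [x≤a] = -(-19)·(12/5)·(6²-(12/5)²-3·(3/2)²)/(6·6·100000) = 14877/50000000 rad
Load 3 — uniform load w=-18 kN/m over full span:
  θ_3 = -w(L³-6Lx²+4x³)/(24EI) = -(-18)·(6³-6·6·(3/2)²+4·(3/2)³)/(24·100000) = 891/800000 rad
Superposition: θ = Σ θ_i = 357137/300000000 rad ≈ 0.001190 rad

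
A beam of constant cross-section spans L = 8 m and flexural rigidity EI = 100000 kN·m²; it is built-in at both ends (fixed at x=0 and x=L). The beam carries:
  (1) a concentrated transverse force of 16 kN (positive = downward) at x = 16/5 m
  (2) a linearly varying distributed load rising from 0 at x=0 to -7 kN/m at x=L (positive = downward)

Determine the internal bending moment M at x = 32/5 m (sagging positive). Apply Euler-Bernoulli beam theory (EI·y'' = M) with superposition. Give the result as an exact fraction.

M(32/5) = -7264/1875 kN·m

Load 1 — point force P=16 kN at a=16/5 m (b=L-a=24/5):
  M_1 = Pa²(a+3b)(L-x)/L³ - Pa²b/L²  [x>a] = 16·(16/5)²·((16/5)+3·(24/5))·(8-(32/5))/8³ - 16·(16/5)²·(24/5)/8² = -2048/625 kN·m
Load 2 — triangular load w₀=-7 kN/m (0→w₀ over full span):
  M_2 = 3w₀Lx/20 - w₀L²/30 - w₀x³/(6L) = 3·(-7)·8·(32/5)/20 - (-7)·8²/30 - (-7)·(32/5)³/(6·8) = -224/375 kN·m
Superposition: M = Σ M_i = -7264/1875 kN·m ≈ -3.874133 kN·m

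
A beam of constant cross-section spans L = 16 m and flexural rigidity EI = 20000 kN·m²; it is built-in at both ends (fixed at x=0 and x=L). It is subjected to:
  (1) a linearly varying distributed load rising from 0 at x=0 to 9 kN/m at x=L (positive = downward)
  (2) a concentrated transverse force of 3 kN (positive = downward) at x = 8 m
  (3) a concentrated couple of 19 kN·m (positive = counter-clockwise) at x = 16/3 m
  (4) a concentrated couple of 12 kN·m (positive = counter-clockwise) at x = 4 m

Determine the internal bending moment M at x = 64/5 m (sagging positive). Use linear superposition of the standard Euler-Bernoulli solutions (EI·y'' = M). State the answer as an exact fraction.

M(64/5) = 6283/1500 kN·m

Load 1 — triangular load w₀=9 kN/m (0→w₀ over full span):
  M_1 = 3w₀Lx/20 - w₀L²/30 - w₀x³/(6L) = 3·9·16·(64/5)/20 - 9·16²/30 - 9·(64/5)³/(6·16) = 384/125 kN·m
Load 2 — point force P=3 kN at a=8 m (b=L-a=8):
  M_2 = Pa²(a+3b)(L-x)/L³ - Pa²b/L²  [x>a] = 3·8²·(8+3·8)·(16-(64/5))/16³ - 3·8²·8/16² = -6/5 kN·m
Load 3 — applied couple M₀=19 kN·m at a=16/3 m (b=L-a=32/3):
  M_3 = R_Ax - M_A - M₀  [x>a] with R_A=19/12, M_A=0 = (19/12)·(64/5) - 0 - 19 = 19/15 kN·m
Load 4 — applied couple M₀=12 kN·m at a=4 m (b=L-a=12):
  M_4 = R_Ax - M_A - M₀  [x>a] with R_A=27/32, M_A=-9/4 = (27/32)·(64/5) - (-9/4) - 12 = 21/20 kN·m
Superposition: M = Σ M_i = 6283/1500 kN·m ≈ 4.188667 kN·m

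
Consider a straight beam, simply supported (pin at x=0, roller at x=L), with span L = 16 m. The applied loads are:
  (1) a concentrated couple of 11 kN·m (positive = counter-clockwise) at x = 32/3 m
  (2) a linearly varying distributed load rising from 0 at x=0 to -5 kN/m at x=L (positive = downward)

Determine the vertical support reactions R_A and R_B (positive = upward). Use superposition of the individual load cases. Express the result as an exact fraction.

R_A = -607/48 kN, R_B = -1313/48 kN

Load 1 — applied couple M₀=11 kN·m at a=32/3 m (b=L-a=16/3):
  R_A = M₀/L = 11/16 kN
  R_B = -M₀/L = -11/16 kN
Load 2 — triangular load w₀=-5 kN/m (0→w₀ over full span):
  R_A = w₀L/6 = (-5)·16/6 = -40/3 kN
  R_B = w₀L/3 = (-5)·16/3 = -80/3 kN
Superposition: R_A = -607/48 kN, R_B = -1313/48 kN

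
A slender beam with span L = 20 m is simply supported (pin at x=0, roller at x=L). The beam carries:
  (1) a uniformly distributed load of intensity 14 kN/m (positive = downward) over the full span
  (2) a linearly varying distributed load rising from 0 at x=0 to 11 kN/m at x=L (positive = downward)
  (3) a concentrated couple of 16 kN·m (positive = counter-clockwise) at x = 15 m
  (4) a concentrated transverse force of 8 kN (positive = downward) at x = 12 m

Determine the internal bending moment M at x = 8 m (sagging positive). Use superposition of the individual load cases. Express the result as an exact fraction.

Load 1 — uniform load w=14 kN/m over full span:
  M_1 = wx(L-x)/2 = 14·8·(20-8)/2 = 672 kN·m
Load 2 — triangular load w₀=11 kN/m (0→w₀ over full span):
  M_2 = w₀Lx/6 - w₀x³/(6L) = 11·20·8/6 - 11·8³/(6·20) = 1232/5 kN·m
Load 3 — applied couple M₀=16 kN·m at a=15 m (b=L-a=5):
  M_3 = M₀x/L  [x≤a] = 16·8/20 = 32/5 kN·m
Load 4 — point force P=8 kN at a=12 m (b=L-a=8):
  M_4 = Pbx/L  [x≤a] = 8·8·8/20 = 128/5 kN·m
Superposition: M = Σ M_i = 4752/5 kN·m ≈ 950.400000 kN·m

M(8) = 4752/5 kN·m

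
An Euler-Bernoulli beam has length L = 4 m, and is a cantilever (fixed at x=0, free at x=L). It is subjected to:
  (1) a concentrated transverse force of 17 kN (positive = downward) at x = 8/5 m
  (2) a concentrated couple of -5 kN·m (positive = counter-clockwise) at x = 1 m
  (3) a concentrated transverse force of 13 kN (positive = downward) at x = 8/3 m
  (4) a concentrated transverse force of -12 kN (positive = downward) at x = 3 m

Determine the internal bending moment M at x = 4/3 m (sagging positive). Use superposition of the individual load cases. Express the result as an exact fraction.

M(4/3) = -28/15 kN·m

Load 1 — point force P=17 kN at a=8/5 m (b=L-a=12/5):
  M_1 = -P(a-x)  [x≤a] = -17·((8/5)-(4/3)) = -68/15 kN·m
Load 2 — applied couple M₀=-5 kN·m at a=1 m (b=L-a=3):
  M_2 = 0  [x>a] = 0 kN·m
Load 3 — point force P=13 kN at a=8/3 m (b=L-a=4/3):
  M_3 = -P(a-x)  [x≤a] = -13·((8/3)-(4/3)) = -52/3 kN·m
Load 4 — point force P=-12 kN at a=3 m (b=L-a=1):
  M_4 = -P(a-x)  [x≤a] = -(-12)·(3-(4/3)) = 20 kN·m
Superposition: M = Σ M_i = -28/15 kN·m ≈ -1.866667 kN·m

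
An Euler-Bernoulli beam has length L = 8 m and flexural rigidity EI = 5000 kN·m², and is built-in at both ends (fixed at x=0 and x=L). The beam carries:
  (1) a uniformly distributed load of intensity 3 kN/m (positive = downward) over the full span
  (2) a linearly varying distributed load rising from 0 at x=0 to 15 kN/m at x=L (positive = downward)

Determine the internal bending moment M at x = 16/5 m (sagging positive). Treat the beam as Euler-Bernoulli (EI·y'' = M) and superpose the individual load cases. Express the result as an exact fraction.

M(16/5) = 112/5 kN·m

Load 1 — uniform load w=3 kN/m over full span:
  M_1 = wLx/2 - wL²/12 - wx²/2 = 3·8·(16/5)/2 - 3·8²/12 - 3·(16/5)²/2 = 176/25 kN·m
Load 2 — triangular load w₀=15 kN/m (0→w₀ over full span):
  M_2 = 3w₀Lx/20 - w₀L²/30 - w₀x³/(6L) = 3·15·8·(16/5)/20 - 15·8²/30 - 15·(16/5)³/(6·8) = 384/25 kN·m
Superposition: M = Σ M_i = 112/5 kN·m ≈ 22.400000 kN·m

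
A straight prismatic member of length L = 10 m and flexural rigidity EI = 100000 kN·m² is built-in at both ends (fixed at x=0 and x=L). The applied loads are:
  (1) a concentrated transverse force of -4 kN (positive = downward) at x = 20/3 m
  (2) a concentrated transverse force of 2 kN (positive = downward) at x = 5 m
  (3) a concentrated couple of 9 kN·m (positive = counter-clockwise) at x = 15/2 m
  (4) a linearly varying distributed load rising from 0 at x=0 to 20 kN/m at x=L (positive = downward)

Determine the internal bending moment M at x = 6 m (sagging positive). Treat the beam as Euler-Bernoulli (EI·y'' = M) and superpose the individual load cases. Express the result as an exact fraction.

Load 1 — point force P=-4 kN at a=20/3 m (b=L-a=10/3):
  M_1 = Pb²(3a+b)x/L³ - Pab²/L²  [x≤a] = (-4)·(10/3)²·(3·(20/3)+(10/3))·6/10³ - (-4)·(20/3)·(10/3)²/10² = -88/27 kN·m
Load 2 — point force P=2 kN at a=5 m (b=L-a=5):
  M_2 = Pa²(a+3b)(L-x)/L³ - Pa²b/L²  [x>a] = 2·5²·(5+3·5)·(10-6)/10³ - 2·5²·5/10² = 3/2 kN·m
Load 3 — applied couple M₀=9 kN·m at a=15/2 m (b=L-a=5/2):
  M_3 = R_Ax - M_A  [x≤a] with R_A=81/80, M_A=45/16 = (81/80)·6 - (45/16) = 261/80 kN·m
Load 4 — triangular load w₀=20 kN/m (0→w₀ over full span):
  M_4 = 3w₀Lx/20 - w₀L²/30 - w₀x³/(6L) = 3·20·10·6/20 - 20·10²/30 - 20·6³/(6·10) = 124/3 kN·m
Superposition: M = Σ M_i = 92527/2160 kN·m ≈ 42.836574 kN·m

M(6) = 92527/2160 kN·m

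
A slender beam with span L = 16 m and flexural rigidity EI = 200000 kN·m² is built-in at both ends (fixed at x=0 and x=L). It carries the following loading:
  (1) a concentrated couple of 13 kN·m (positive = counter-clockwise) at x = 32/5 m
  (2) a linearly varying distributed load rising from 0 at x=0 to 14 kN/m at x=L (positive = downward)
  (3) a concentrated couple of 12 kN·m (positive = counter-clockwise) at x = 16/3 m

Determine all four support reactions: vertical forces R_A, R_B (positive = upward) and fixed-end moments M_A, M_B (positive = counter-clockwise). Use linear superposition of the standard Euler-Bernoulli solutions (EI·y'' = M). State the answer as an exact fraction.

Load 1 — applied couple M₀=13 kN·m at a=32/5 m (b=L-a=48/5):
  R_A = 6M₀ab/L³ = 6·13·(32/5)·(48/5)/16³ = 117/100 kN
  M_A = M₀b(2a-b)/L² = 13·(48/5)·(2·(32/5)-(48/5))/16² = 39/25 kN·m
  R_B = -6M₀ab/L³ = -6·13·(32/5)·(48/5)/16³ = -117/100 kN
  M_B = M₀a(2b-a)/L² = 13·(32/5)·(2·(48/5)-(32/5))/16² = 104/25 kN·m
Load 2 — triangular load w₀=14 kN/m (0→w₀ over full span):
  R_A = 3w₀L/20 = 3·14·16/20 = 168/5 kN
  M_A = w₀L²/30 = 14·16²/30 = 1792/15 kN·m
  R_B = 7w₀L/20 = 7·14·16/20 = 392/5 kN
  M_B = -w₀L²/20 = -14·16²/20 = -896/5 kN·m
Load 3 — applied couple M₀=12 kN·m at a=16/3 m (b=L-a=32/3):
  R_A = 6M₀ab/L³ = 6·12·(16/3)·(32/3)/16³ = 1 kN
  M_A = M₀b(2a-b)/L² = 12·(32/3)·(2·(16/3)-(32/3))/16² = 0 kN·m
  R_B = -6M₀ab/L³ = -6·12·(16/3)·(32/3)/16³ = -1 kN
  M_B = M₀a(2b-a)/L² = 12·(16/3)·(2·(32/3)-(16/3))/16² = 4 kN·m
Superposition: R_A = 3577/100 kN, M_A = 9077/75 kN·m, R_B = 7623/100 kN, M_B = -4276/25 kN·m

R_A = 3577/100 kN, M_A = 9077/75 kN·m, R_B = 7623/100 kN, M_B = -4276/25 kN·m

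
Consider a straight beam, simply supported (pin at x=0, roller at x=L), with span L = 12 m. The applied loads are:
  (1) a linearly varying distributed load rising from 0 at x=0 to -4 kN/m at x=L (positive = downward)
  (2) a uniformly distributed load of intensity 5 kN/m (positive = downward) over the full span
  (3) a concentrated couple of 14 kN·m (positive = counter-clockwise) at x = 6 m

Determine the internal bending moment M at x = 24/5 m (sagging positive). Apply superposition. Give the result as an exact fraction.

Load 1 — triangular load w₀=-4 kN/m (0→w₀ over full span):
  M_1 = w₀Lx/6 - w₀x³/(6L) = (-4)·12·(24/5)/6 - (-4)·(24/5)³/(6·12) = -4032/125 kN·m
Load 2 — uniform load w=5 kN/m over full span:
  M_2 = wx(L-x)/2 = 5·(24/5)·(12-(24/5))/2 = 432/5 kN·m
Load 3 — applied couple M₀=14 kN·m at a=6 m (b=L-a=6):
  M_3 = M₀x/L  [x≤a] = 14·(24/5)/12 = 28/5 kN·m
Superposition: M = Σ M_i = 7468/125 kN·m ≈ 59.744000 kN·m

M(24/5) = 7468/125 kN·m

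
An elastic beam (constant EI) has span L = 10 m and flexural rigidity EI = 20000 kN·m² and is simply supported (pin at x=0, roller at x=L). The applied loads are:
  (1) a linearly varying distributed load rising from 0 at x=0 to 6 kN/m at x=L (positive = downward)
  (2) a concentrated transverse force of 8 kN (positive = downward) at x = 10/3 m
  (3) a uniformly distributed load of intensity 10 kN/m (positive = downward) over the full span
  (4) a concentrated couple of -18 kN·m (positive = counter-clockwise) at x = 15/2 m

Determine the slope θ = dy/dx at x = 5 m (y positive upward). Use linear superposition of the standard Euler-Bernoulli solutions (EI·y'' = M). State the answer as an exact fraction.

Load 1 — triangular load w₀=6 kN/m (0→w₀ over full span):
  θ_1 = -w₀(7L⁴-30L²x²+15x⁴)/(360LEI) = -6·(7·10⁴-30·10²·5²+15·5⁴)/(360·10·20000) = -7/19200 rad
Load 2 — point force P=8 kN at a=10/3 m (b=L-a=20/3):
  θ_2 = -Pa(2L²-6Lx+3x²+a²)/(6LEI)  [x>a] = -8·(10/3)·(2·10²-6·10·5+3·5²+(10/3)²)/(6·10·20000) = 1/3240 rad
Load 3 — uniform load w=10 kN/m over full span:
  θ_3 = -w(L³-6Lx²+4x³)/(24EI) = -10·(10³-6·10·5²+4·5³)/(24·20000) = 0 rad
Load 4 — applied couple M₀=-18 kN·m at a=15/2 m (b=L-a=5/2):
  θ_4 = (M₀x²/(2L)+C₁)/EI  [x≤a] with C₁=M₀(3b²-L²)/(6L)=195/8 = ((-18)·5²/(2·10)+(195/8))/20000 = 3/32000 rad
Superposition: θ = Σ θ_i = 49/1296000 rad ≈ 0.000038 rad

θ(5) = 49/1296000 rad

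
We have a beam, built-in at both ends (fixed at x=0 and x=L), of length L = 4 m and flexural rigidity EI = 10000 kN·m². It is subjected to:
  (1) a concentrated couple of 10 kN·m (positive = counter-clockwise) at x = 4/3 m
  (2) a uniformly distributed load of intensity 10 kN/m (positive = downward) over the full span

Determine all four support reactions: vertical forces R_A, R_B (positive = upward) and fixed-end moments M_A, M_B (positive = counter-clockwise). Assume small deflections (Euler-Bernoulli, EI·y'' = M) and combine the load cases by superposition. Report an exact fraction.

Load 1 — applied couple M₀=10 kN·m at a=4/3 m (b=L-a=8/3):
  R_A = 6M₀ab/L³ = 6·10·(4/3)·(8/3)/4³ = 10/3 kN
  M_A = M₀b(2a-b)/L² = 10·(8/3)·(2·(4/3)-(8/3))/4² = 0 kN·m
  R_B = -6M₀ab/L³ = -6·10·(4/3)·(8/3)/4³ = -10/3 kN
  M_B = M₀a(2b-a)/L² = 10·(4/3)·(2·(8/3)-(4/3))/4² = 10/3 kN·m
Load 2 — uniform load w=10 kN/m over full span:
  R_A = wL/2 = 10·4/2 = 20 kN
  M_A = wL²/12 = 10·4²/12 = 40/3 kN·m
  R_B = wL/2 = 10·4/2 = 20 kN
  M_B = -wL²/12 = -10·4²/12 = -40/3 kN·m
Superposition: R_A = 70/3 kN, M_A = 40/3 kN·m, R_B = 50/3 kN, M_B = -10 kN·m

R_A = 70/3 kN, M_A = 40/3 kN·m, R_B = 50/3 kN, M_B = -10 kN·m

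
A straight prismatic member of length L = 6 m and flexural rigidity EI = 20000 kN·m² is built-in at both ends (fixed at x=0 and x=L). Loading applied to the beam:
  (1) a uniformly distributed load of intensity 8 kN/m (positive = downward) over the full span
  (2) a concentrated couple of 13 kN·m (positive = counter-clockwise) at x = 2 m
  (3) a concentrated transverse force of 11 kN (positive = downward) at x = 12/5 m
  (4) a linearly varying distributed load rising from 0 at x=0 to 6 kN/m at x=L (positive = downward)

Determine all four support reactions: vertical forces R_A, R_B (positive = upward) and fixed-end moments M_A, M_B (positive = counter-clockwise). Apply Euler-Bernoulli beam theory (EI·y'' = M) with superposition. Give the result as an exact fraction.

R_A = 44344/1125 kN, M_A = 5088/125 kN·m, R_B = 42281/1125 kN, M_B = -13801/375 kN·m

Load 1 — uniform load w=8 kN/m over full span:
  R_A = wL/2 = 8·6/2 = 24 kN
  M_A = wL²/12 = 8·6²/12 = 24 kN·m
  R_B = wL/2 = 8·6/2 = 24 kN
  M_B = -wL²/12 = -8·6²/12 = -24 kN·m
Load 2 — applied couple M₀=13 kN·m at a=2 m (b=L-a=4):
  R_A = 6M₀ab/L³ = 6·13·2·4/6³ = 26/9 kN
  M_A = M₀b(2a-b)/L² = 13·4·(2·2-4)/6² = 0 kN·m
  R_B = -6M₀ab/L³ = -6·13·2·4/6³ = -26/9 kN
  M_B = M₀a(2b-a)/L² = 13·2·(2·4-2)/6² = 13/3 kN·m
Load 3 — point force P=11 kN at a=12/5 m (b=L-a=18/5):
  R_A = Pb²(3a+b)/L³ = 11·(18/5)²·(3·(12/5)+(18/5))/6³ = 891/125 kN
  M_A = Pab²/L² = 11·(12/5)·(18/5)²/6² = 1188/125 kN·m
  R_B = Pa²(a+3b)/L³ = 11·(12/5)²·((12/5)+3·(18/5))/6³ = 484/125 kN
  M_B = -Pa²b/L² = -11·(12/5)²·(18/5)/6² = -792/125 kN·m
Load 4 — triangular load w₀=6 kN/m (0→w₀ over full span):
  R_A = 3w₀L/20 = 3·6·6/20 = 27/5 kN
  M_A = w₀L²/30 = 6·6²/30 = 36/5 kN·m
  R_B = 7w₀L/20 = 7·6·6/20 = 63/5 kN
  M_B = -w₀L²/20 = -6·6²/20 = -54/5 kN·m
Superposition: R_A = 44344/1125 kN, M_A = 5088/125 kN·m, R_B = 42281/1125 kN, M_B = -13801/375 kN·m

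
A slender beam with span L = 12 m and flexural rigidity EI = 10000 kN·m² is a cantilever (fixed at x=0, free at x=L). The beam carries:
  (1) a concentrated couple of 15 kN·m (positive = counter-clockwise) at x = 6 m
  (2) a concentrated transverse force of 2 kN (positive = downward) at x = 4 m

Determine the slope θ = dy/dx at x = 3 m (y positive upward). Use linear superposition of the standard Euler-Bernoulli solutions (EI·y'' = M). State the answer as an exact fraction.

θ(3) = 3/1000 rad

Load 1 — applied couple M₀=15 kN·m at a=6 m (b=L-a=6):
  θ_1 = M₀x/EI  [x≤a] = 15·3/10000 = 9/2000 rad
Load 2 — point force P=2 kN at a=4 m (b=L-a=8):
  θ_2 = -Px(2a-x)/(2EI)  [x≤a] = -2·3·(2·4-3)/(2·10000) = -3/2000 rad
Superposition: θ = Σ θ_i = 3/1000 rad ≈ 0.003000 rad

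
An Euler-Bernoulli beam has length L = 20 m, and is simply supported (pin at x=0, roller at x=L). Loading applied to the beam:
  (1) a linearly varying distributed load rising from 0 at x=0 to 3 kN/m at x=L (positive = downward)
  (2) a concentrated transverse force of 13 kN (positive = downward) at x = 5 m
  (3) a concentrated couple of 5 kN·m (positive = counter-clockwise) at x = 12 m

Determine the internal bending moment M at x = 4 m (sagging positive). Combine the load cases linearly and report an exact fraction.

M(4) = 392/5 kN·m

Load 1 — triangular load w₀=3 kN/m (0→w₀ over full span):
  M_1 = w₀Lx/6 - w₀x³/(6L) = 3·20·4/6 - 3·4³/(6·20) = 192/5 kN·m
Load 2 — point force P=13 kN at a=5 m (b=L-a=15):
  M_2 = Pbx/L  [x≤a] = 13·15·4/20 = 39 kN·m
Load 3 — applied couple M₀=5 kN·m at a=12 m (b=L-a=8):
  M_3 = M₀x/L  [x≤a] = 5·4/20 = 1 kN·m
Superposition: M = Σ M_i = 392/5 kN·m ≈ 78.400000 kN·m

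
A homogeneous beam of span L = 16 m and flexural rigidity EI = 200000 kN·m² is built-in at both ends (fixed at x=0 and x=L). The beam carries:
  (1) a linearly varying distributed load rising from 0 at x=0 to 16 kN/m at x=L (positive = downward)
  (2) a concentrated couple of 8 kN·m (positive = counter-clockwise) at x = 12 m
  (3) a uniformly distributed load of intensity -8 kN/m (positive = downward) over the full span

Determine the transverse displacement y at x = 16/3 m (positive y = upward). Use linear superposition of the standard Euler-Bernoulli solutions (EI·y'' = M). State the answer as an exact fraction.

Load 1 — triangular load w₀=16 kN/m (0→w₀ over full span):
  y_1 = -w₀x²(L-x)²(x+2L)/(120LEI) = -16·(16/3)²·(16-(16/3))²·((16/3)+2·16)/(120·16·200000) = -57344/11390625 m
Load 2 — applied couple M₀=8 kN·m at a=12 m (b=L-a=4):
  y_2 = (R_Ax³/6 - M_Ax²/2)/EI  [x≤a] with R_A=9/16, M_A=5/2 = ((9/16)·(16/3)³/6 - (5/2)·(16/3)²/2)/200000 = -1/9375 m
Load 3 — uniform load w=-8 kN/m over full span:
  y_3 = -wx²(L-x)²/(24EI) = -(-8)·(16/3)²·(16-(16/3))²/(24·200000) = 4096/759375 m
Superposition: y = Σ y_i = 2881/11390625 m ≈ 0.000253 m

y(16/3) = 2881/11390625 m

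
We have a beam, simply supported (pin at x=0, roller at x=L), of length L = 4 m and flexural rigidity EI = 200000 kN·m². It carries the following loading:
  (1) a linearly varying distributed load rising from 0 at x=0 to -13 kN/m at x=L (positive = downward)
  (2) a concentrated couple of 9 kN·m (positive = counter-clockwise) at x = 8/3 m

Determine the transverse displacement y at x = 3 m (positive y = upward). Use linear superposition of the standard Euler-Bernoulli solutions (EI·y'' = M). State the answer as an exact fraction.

Load 1 — triangular load w₀=-13 kN/m (0→w₀ over full span):
  y_1 = -w₀x(7L⁴-10L²x²+3x⁴)/(360LEI) = -(-13)·3·(7·4⁴-10·4²·3²+3·3⁴)/(360·4·200000) = 1547/19200000 m
Load 2 — applied couple M₀=9 kN·m at a=8/3 m (b=L-a=4/3):
  y_2 = (M₀x³/(6L)-M₀(x-a)²/2+C₁x)/EI  [x>a] with C₁=M₀(3b²-L²)/(6L)=-4 = (9·3³/(6·4)-9·(3-(8/3))²/2+(-4)·3)/200000 = -19/1600000 m
Superposition: y = Σ y_i = 1319/19200000 m ≈ 0.000069 m

y(3) = 1319/19200000 m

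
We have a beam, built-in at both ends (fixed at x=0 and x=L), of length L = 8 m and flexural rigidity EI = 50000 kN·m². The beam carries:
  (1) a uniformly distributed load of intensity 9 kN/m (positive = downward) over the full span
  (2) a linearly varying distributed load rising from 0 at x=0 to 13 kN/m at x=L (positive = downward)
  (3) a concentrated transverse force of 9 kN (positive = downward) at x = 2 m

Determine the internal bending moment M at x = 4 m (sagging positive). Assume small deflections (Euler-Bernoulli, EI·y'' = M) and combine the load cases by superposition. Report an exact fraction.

Load 1 — uniform load w=9 kN/m over full span:
  M_1 = wLx/2 - wL²/12 - wx²/2 = 9·8·4/2 - 9·8²/12 - 9·4²/2 = 24 kN·m
Load 2 — triangular load w₀=13 kN/m (0→w₀ over full span):
  M_2 = 3w₀Lx/20 - w₀L²/30 - w₀x³/(6L) = 3·13·8·4/20 - 13·8²/30 - 13·4³/(6·8) = 52/3 kN·m
Load 3 — point force P=9 kN at a=2 m (b=L-a=6):
  M_3 = Pa²(a+3b)(L-x)/L³ - Pa²b/L²  [x>a] = 9·2²·(2+3·6)·(8-4)/8³ - 9·2²·6/8² = 9/4 kN·m
Superposition: M = Σ M_i = 523/12 kN·m ≈ 43.583333 kN·m

M(4) = 523/12 kN·m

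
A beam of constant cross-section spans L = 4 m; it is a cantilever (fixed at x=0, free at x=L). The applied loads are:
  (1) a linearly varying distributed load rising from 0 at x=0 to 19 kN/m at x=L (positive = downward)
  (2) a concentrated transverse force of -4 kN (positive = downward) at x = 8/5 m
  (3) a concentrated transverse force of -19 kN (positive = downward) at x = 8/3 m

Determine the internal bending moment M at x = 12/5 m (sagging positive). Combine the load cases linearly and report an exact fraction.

Load 1 — triangular load w₀=19 kN/m (0→w₀ over full span):
  M_1 = w₀Lx/2 - w₀L²/3 - w₀x³/(6L) = 19·4·(12/5)/2 - 19·4²/3 - 19·(12/5)³/(6·4) = -7904/375 kN·m
Load 2 — point force P=-4 kN at a=8/5 m (b=L-a=12/5):
  M_2 = 0  [x>a] = 0 kN·m
Load 3 — point force P=-19 kN at a=8/3 m (b=L-a=4/3):
  M_3 = -P(a-x)  [x≤a] = -(-19)·((8/3)-(12/5)) = 76/15 kN·m
Superposition: M = Σ M_i = -6004/375 kN·m ≈ -16.010667 kN·m

M(12/5) = -6004/375 kN·m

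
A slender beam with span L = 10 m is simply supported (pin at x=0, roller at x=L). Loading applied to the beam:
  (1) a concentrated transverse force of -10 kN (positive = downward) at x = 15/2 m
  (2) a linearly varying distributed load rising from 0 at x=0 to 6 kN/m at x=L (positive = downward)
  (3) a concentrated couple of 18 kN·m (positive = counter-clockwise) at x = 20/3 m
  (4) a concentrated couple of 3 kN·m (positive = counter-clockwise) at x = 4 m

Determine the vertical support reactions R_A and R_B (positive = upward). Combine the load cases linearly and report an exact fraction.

Load 1 — point force P=-10 kN at a=15/2 m (b=L-a=5/2):
  R_A = Pb/L = (-10)·(5/2)/10 = -5/2 kN
  R_B = Pa/L = (-10)·(15/2)/10 = -15/2 kN
Load 2 — triangular load w₀=6 kN/m (0→w₀ over full span):
  R_A = w₀L/6 = 6·10/6 = 10 kN
  R_B = w₀L/3 = 6·10/3 = 20 kN
Load 3 — applied couple M₀=18 kN·m at a=20/3 m (b=L-a=10/3):
  R_A = M₀/L = 18/10 = 9/5 kN
  R_B = -M₀/L = -18/10 = -9/5 kN
Load 4 — applied couple M₀=3 kN·m at a=4 m (b=L-a=6):
  R_A = M₀/L = 3/10 kN
  R_B = -M₀/L = -3/10 kN
Superposition: R_A = 48/5 kN, R_B = 52/5 kN

R_A = 48/5 kN, R_B = 52/5 kN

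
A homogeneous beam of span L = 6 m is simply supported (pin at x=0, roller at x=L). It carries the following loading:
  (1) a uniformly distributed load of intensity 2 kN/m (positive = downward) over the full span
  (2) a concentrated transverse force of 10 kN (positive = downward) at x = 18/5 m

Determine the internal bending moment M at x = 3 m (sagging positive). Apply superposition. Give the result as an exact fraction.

M(3) = 21 kN·m

Load 1 — uniform load w=2 kN/m over full span:
  M_1 = wx(L-x)/2 = 2·3·(6-3)/2 = 9 kN·m
Load 2 — point force P=10 kN at a=18/5 m (b=L-a=12/5):
  M_2 = Pbx/L  [x≤a] = 10·(12/5)·3/6 = 12 kN·m
Superposition: M = Σ M_i = 21 kN·m ≈ 21.000000 kN·m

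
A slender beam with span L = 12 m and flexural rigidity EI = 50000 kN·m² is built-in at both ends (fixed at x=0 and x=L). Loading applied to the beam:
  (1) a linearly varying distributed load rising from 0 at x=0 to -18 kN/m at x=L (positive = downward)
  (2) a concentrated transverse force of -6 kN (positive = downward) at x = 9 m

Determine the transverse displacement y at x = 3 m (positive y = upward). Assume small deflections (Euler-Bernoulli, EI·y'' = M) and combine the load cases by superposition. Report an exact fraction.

y(3) = 41121/8000000 m

Load 1 — triangular load w₀=-18 kN/m (0→w₀ over full span):
  y_1 = -w₀x²(L-x)²(x+2L)/(120LEI) = -(-18)·3²·(12-3)²·(3+2·12)/(120·12·50000) = 19683/4000000 m
Load 2 — point force P=-6 kN at a=9 m (b=L-a=3):
  y_2 = -Pb²x²(3aL-(3a+b)x)/(6L³EI)  [x≤a] = -(-6)·3²·3²·(3·9·12-(3·9+3)·3)/(6·12³·50000) = 351/1600000 m
Superposition: y = Σ y_i = 41121/8000000 m ≈ 0.005140 m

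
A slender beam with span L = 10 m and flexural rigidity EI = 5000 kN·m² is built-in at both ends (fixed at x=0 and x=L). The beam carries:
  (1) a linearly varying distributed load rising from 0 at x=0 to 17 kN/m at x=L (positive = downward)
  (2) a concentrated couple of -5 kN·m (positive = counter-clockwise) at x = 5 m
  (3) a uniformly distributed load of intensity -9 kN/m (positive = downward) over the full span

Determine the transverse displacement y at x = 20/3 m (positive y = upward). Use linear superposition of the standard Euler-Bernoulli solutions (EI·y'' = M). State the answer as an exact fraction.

Load 1 — triangular load w₀=17 kN/m (0→w₀ over full span):
  y_1 = -w₀x²(L-x)²(x+2L)/(120LEI) = -17·(20/3)²·(10-(20/3))²·((20/3)+2·10)/(120·10·5000) = -136/3645 m
Load 2 — applied couple M₀=-5 kN·m at a=5 m (b=L-a=5):
  y_2 = (R_Ax³/6 - M_Ax²/2 - M₀(x-a)²/2)/EI  [x>a] with R_A=-3/4, M_A=-5/4 = ((-3/4)·(20/3)³/6 - (-5/4)·(20/3)²/2 - (-5)·((20/3)-5)²/2)/5000 = -1/2160 m
Load 3 — uniform load w=-9 kN/m over full span:
  y_3 = -wx²(L-x)²/(24EI) = -(-9)·(20/3)²·(10-(20/3))²/(24·5000) = 1/27 m
Superposition: y = Σ y_i = -43/58320 m ≈ -0.000737 m

y(20/3) = -43/58320 m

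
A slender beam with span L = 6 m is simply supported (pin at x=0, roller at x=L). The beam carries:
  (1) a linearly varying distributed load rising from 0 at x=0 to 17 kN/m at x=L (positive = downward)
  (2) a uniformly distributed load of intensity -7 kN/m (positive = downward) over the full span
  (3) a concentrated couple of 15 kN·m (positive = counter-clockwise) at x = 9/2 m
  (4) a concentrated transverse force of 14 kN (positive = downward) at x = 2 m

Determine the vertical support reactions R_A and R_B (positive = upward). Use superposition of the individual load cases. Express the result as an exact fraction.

R_A = 47/6 kN, R_B = 91/6 kN

Load 1 — triangular load w₀=17 kN/m (0→w₀ over full span):
  R_A = w₀L/6 = 17·6/6 = 17 kN
  R_B = w₀L/3 = 17·6/3 = 34 kN
Load 2 — uniform load w=-7 kN/m over full span:
  R_A = wL/2 = (-7)·6/2 = -21 kN
  R_B = wL/2 = (-7)·6/2 = -21 kN
Load 3 — applied couple M₀=15 kN·m at a=9/2 m (b=L-a=3/2):
  R_A = M₀/L = 15/6 = 5/2 kN
  R_B = -M₀/L = -15/6 = -5/2 kN
Load 4 — point force P=14 kN at a=2 m (b=L-a=4):
  R_A = Pb/L = 14·4/6 = 28/3 kN
  R_B = Pa/L = 14·2/6 = 14/3 kN
Superposition: R_A = 47/6 kN, R_B = 91/6 kN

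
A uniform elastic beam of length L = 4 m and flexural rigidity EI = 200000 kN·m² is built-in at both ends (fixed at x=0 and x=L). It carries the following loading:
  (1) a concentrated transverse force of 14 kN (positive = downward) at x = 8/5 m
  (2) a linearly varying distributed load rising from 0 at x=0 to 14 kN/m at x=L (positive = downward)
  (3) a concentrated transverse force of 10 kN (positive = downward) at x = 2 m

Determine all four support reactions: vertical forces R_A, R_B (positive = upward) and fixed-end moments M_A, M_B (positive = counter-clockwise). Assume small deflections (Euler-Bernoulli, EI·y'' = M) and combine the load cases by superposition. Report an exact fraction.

R_A = 2809/125 kN, M_A = 7699/375 kN·m, R_B = 3691/125 kN, M_B = -2697/125 kN·m

Load 1 — point force P=14 kN at a=8/5 m (b=L-a=12/5):
  R_A = Pb²(3a+b)/L³ = 14·(12/5)²·(3·(8/5)+(12/5))/4³ = 1134/125 kN
  M_A = Pab²/L² = 14·(8/5)·(12/5)²/4² = 1008/125 kN·m
  R_B = Pa²(a+3b)/L³ = 14·(8/5)²·((8/5)+3·(12/5))/4³ = 616/125 kN
  M_B = -Pa²b/L² = -14·(8/5)²·(12/5)/4² = -672/125 kN·m
Load 2 — triangular load w₀=14 kN/m (0→w₀ over full span):
  R_A = 3w₀L/20 = 3·14·4/20 = 42/5 kN
  M_A = w₀L²/30 = 14·4²/30 = 112/15 kN·m
  R_B = 7w₀L/20 = 7·14·4/20 = 98/5 kN
  M_B = -w₀L²/20 = -14·4²/20 = -56/5 kN·m
Load 3 — point force P=10 kN at a=2 m (b=L-a=2):
  R_A = Pb²(3a+b)/L³ = 10·2²·(3·2+2)/4³ = 5 kN
  M_A = Pab²/L² = 10·2·2²/4² = 5 kN·m
  R_B = Pa²(a+3b)/L³ = 10·2²·(2+3·2)/4³ = 5 kN
  M_B = -Pa²b/L² = -10·2²·2/4² = -5 kN·m
Superposition: R_A = 2809/125 kN, M_A = 7699/375 kN·m, R_B = 3691/125 kN, M_B = -2697/125 kN·m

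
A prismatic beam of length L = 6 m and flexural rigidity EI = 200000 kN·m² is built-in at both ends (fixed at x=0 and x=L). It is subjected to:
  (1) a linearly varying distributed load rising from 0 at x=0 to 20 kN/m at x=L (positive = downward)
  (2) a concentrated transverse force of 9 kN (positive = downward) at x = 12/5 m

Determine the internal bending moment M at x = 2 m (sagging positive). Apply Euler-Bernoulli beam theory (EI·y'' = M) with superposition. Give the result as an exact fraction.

Load 1 — triangular load w₀=20 kN/m (0→w₀ over full span):
  M_1 = 3w₀Lx/20 - w₀L²/30 - w₀x³/(6L) = 3·20·6·2/20 - 20·6²/30 - 20·2³/(6·6) = 68/9 kN·m
Load 2 — point force P=9 kN at a=12/5 m (b=L-a=18/5):
  M_2 = Pb²(3a+b)x/L³ - Pab²/L²  [x≤a] = 9·(18/5)²·(3·(12/5)+(18/5))·2/6³ - 9·(12/5)·(18/5)²/6² = 486/125 kN·m
Superposition: M = Σ M_i = 12874/1125 kN·m ≈ 11.443556 kN·m

M(2) = 12874/1125 kN·m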